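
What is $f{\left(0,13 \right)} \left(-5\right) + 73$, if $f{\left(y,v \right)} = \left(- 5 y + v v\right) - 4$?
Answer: $-752$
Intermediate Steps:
$f{\left(y,v \right)} = -4 + v^{2} - 5 y$ ($f{\left(y,v \right)} = \left(- 5 y + v^{2}\right) - 4 = \left(v^{2} - 5 y\right) - 4 = -4 + v^{2} - 5 y$)
$f{\left(0,13 \right)} \left(-5\right) + 73 = \left(-4 + 13^{2} - 0\right) \left(-5\right) + 73 = \left(-4 + 169 + 0\right) \left(-5\right) + 73 = 165 \left(-5\right) + 73 = -825 + 73 = -752$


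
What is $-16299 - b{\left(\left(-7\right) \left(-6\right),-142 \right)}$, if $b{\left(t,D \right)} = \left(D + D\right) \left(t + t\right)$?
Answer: $7557$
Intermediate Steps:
$b{\left(t,D \right)} = 4 D t$ ($b{\left(t,D \right)} = 2 D 2 t = 4 D t$)
$-16299 - b{\left(\left(-7\right) \left(-6\right),-142 \right)} = -16299 - 4 \left(-142\right) \left(\left(-7\right) \left(-6\right)\right) = -16299 - 4 \left(-142\right) 42 = -16299 - -23856 = -16299 + 23856 = 7557$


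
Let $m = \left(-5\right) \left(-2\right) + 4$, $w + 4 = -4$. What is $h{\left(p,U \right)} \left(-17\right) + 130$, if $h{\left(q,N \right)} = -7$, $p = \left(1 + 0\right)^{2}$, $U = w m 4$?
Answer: $249$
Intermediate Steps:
$w = -8$ ($w = -4 - 4 = -8$)
$m = 14$ ($m = 10 + 4 = 14$)
$U = -448$ ($U = \left(-8\right) 14 \cdot 4 = \left(-112\right) 4 = -448$)
$p = 1$ ($p = 1^{2} = 1$)
$h{\left(p,U \right)} \left(-17\right) + 130 = \left(-7\right) \left(-17\right) + 130 = 119 + 130 = 249$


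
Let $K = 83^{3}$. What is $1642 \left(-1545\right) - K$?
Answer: $-3108677$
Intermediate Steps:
$K = 571787$
$1642 \left(-1545\right) - K = 1642 \left(-1545\right) - 571787 = -2536890 - 571787 = -3108677$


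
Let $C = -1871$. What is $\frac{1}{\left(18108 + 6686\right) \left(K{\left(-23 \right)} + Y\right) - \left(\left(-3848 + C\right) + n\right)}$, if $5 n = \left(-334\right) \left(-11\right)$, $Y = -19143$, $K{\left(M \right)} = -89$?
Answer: $- \frac{5}{2384166119} \approx -2.0972 \cdot 10^{-9}$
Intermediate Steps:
$n = \frac{3674}{5}$ ($n = \frac{\left(-334\right) \left(-11\right)}{5} = \frac{1}{5} \cdot 3674 = \frac{3674}{5} \approx 734.8$)
$\frac{1}{\left(18108 + 6686\right) \left(K{\left(-23 \right)} + Y\right) - \left(\left(-3848 + C\right) + n\right)} = \frac{1}{\left(18108 + 6686\right) \left(-89 - 19143\right) - \left(\left(-3848 - 1871\right) + \frac{3674}{5}\right)} = \frac{1}{24794 \left(-19232\right) - \left(-5719 + \frac{3674}{5}\right)} = \frac{1}{-476838208 - - \frac{24921}{5}} = \frac{1}{-476838208 + \frac{24921}{5}} = \frac{1}{- \frac{2384166119}{5}} = - \frac{5}{2384166119}$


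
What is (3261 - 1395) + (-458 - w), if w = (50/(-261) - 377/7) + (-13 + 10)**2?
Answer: 2654720/1827 ≈ 1453.0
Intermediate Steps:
w = -82304/1827 (w = (50*(-1/261) - 377*1/7) + (-3)**2 = (-50/261 - 377/7) + 9 = -98747/1827 + 9 = -82304/1827 ≈ -45.049)
(3261 - 1395) + (-458 - w) = (3261 - 1395) + (-458 - 1*(-82304/1827)) = 1866 + (-458 + 82304/1827) = 1866 - 754462/1827 = 2654720/1827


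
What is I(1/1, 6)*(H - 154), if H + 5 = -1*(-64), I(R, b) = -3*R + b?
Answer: -285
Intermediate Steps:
I(R, b) = b - 3*R
H = 59 (H = -5 - 1*(-64) = -5 + 64 = 59)
I(1/1, 6)*(H - 154) = (6 - 3/1)*(59 - 154) = (6 - 3*1)*(-95) = (6 - 3)*(-95) = 3*(-95) = -285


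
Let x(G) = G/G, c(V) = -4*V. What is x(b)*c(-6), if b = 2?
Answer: 24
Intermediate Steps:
x(G) = 1
x(b)*c(-6) = 1*(-4*(-6)) = 1*24 = 24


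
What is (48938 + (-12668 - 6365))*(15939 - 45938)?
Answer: -897120095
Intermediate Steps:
(48938 + (-12668 - 6365))*(15939 - 45938) = (48938 - 19033)*(-29999) = 29905*(-29999) = -897120095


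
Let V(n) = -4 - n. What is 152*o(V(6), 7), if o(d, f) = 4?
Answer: 608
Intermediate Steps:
152*o(V(6), 7) = 152*4 = 608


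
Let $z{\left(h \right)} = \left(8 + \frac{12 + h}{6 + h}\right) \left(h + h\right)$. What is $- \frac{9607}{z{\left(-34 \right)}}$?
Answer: $\frac{67249}{4182} \approx 16.081$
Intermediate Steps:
$z{\left(h \right)} = 2 h \left(8 + \frac{12 + h}{6 + h}\right)$ ($z{\left(h \right)} = \left(8 + \frac{12 + h}{6 + h}\right) 2 h = 2 h \left(8 + \frac{12 + h}{6 + h}\right)$)
$- \frac{9607}{z{\left(-34 \right)}} = - \frac{9607}{6 \left(-34\right) \frac{1}{6 - 34} \left(20 + 3 \left(-34\right)\right)} = - \frac{9607}{6 \left(-34\right) \frac{1}{-28} \left(20 - 102\right)} = - \frac{9607}{6 \left(-34\right) \left(- \frac{1}{28}\right) \left(-82\right)} = - \frac{9607}{- \frac{4182}{7}} = \left(-9607\right) \left(- \frac{7}{4182}\right) = \frac{67249}{4182}$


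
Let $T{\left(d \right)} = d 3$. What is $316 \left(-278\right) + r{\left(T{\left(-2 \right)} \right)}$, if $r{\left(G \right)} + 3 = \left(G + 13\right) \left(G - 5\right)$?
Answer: $-87928$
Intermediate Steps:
$T{\left(d \right)} = 3 d$
$r{\left(G \right)} = -3 + \left(-5 + G\right) \left(13 + G\right)$ ($r{\left(G \right)} = -3 + \left(G + 13\right) \left(G - 5\right) = -3 + \left(13 + G\right) \left(-5 + G\right) = -3 + \left(-5 + G\right) \left(13 + G\right)$)
$316 \left(-278\right) + r{\left(T{\left(-2 \right)} \right)} = 316 \left(-278\right) + \left(-68 + \left(3 \left(-2\right)\right)^{2} + 8 \cdot 3 \left(-2\right)\right) = -87848 + \left(-68 + \left(-6\right)^{2} + 8 \left(-6\right)\right) = -87848 - 80 = -87928$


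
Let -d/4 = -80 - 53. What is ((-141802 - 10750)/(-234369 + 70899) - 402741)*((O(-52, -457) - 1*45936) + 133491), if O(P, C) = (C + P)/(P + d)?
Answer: -1383406571963763869/39232800 ≈ -3.5261e+10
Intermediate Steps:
d = 532 (d = -4*(-80 - 53) = -4*(-133) = 532)
O(P, C) = (C + P)/(532 + P) (O(P, C) = (C + P)/(P + 532) = (C + P)/(532 + P))
((-141802 - 10750)/(-234369 + 70899) - 402741)*((O(-52, -457) - 1*45936) + 133491) = ((-141802 - 10750)/(-234369 + 70899) - 402741)*(((-457 - 52)/(532 - 52) - 1*45936) + 133491) = (-152552/(-163470) - 402741)*((-509/480 - 45936) + 133491) = (-152552*(-1/163470) - 402741)*(((1/480)*(-509) - 45936) + 133491) = (76276/81735 - 402741)*((-509/480 - 45936) + 133491) = -32917959359*(-22049789/480 + 133491)/81735 = -32917959359/81735*42025891/480 = -1383406571963763869/39232800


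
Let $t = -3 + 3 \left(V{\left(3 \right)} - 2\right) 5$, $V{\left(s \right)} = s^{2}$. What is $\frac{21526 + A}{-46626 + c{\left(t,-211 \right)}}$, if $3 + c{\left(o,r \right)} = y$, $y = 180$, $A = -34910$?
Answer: $\frac{13384}{46449} \approx 0.28814$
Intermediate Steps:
$t = 102$ ($t = -3 + 3 \left(3^{2} - 2\right) 5 = -3 + 3 \left(9 - 2\right) 5 = -3 + 3 \cdot 7 \cdot 5 = -3 + 21 \cdot 5 = -3 + 105 = 102$)
$c{\left(o,r \right)} = 177$ ($c{\left(o,r \right)} = -3 + 180 = 177$)
$\frac{21526 + A}{-46626 + c{\left(t,-211 \right)}} = \frac{21526 - 34910}{-46626 + 177} = - \frac{13384}{-46449} = \left(-13384\right) \left(- \frac{1}{46449}\right) = \frac{13384}{46449}$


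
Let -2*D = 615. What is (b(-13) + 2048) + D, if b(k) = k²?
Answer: 3819/2 ≈ 1909.5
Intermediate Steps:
D = -615/2 (D = -½*615 = -615/2 ≈ -307.50)
(b(-13) + 2048) + D = ((-13)² + 2048) - 615/2 = (169 + 2048) - 615/2 = 2217 - 615/2 = 3819/2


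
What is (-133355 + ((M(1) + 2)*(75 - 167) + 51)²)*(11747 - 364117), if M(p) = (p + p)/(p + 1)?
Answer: 29151570100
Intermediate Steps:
M(p) = 2*p/(1 + p) (M(p) = (2*p)/(1 + p) = 2*p/(1 + p))
(-133355 + ((M(1) + 2)*(75 - 167) + 51)²)*(11747 - 364117) = (-133355 + ((2*1/(1 + 1) + 2)*(75 - 167) + 51)²)*(11747 - 364117) = (-133355 + ((2*1/2 + 2)*(-92) + 51)²)*(-352370) = (-133355 + ((2*1*(½) + 2)*(-92) + 51)²)*(-352370) = (-133355 + ((1 + 2)*(-92) + 51)²)*(-352370) = (-133355 + (3*(-92) + 51)²)*(-352370) = (-133355 + (-276 + 51)²)*(-352370) = (-133355 + (-225)²)*(-352370) = (-133355 + 50625)*(-352370) = -82730*(-352370) = 29151570100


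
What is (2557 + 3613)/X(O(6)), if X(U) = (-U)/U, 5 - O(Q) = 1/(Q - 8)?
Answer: -6170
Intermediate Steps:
O(Q) = 5 - 1/(-8 + Q) (O(Q) = 5 - 1/(Q - 8) = 5 - 1/(-8 + Q))
X(U) = -1
(2557 + 3613)/X(O(6)) = (2557 + 3613)/(-1) = 6170*(-1) = -6170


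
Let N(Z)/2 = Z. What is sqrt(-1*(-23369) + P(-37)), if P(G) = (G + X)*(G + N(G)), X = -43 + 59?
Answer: 10*sqrt(257) ≈ 160.31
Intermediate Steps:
N(Z) = 2*Z
X = 16
P(G) = 3*G*(16 + G) (P(G) = (G + 16)*(G + 2*G) = (16 + G)*(3*G) = 3*G*(16 + G))
sqrt(-1*(-23369) + P(-37)) = sqrt(-1*(-23369) + 3*(-37)*(16 - 37)) = sqrt(23369 + 3*(-37)*(-21)) = sqrt(23369 + 2331) = sqrt(25700) = 10*sqrt(257)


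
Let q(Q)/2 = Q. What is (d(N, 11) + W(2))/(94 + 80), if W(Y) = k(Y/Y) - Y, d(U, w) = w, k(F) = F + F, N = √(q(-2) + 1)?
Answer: 11/174 ≈ 0.063218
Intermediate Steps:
q(Q) = 2*Q
N = I*√3 (N = √(2*(-2) + 1) = √(-4 + 1) = √(-3) = I*√3 ≈ 1.732*I)
k(F) = 2*F
W(Y) = 2 - Y (W(Y) = 2*(Y/Y) - Y = 2*1 - Y = 2 - Y)
(d(N, 11) + W(2))/(94 + 80) = (11 + (2 - 1*2))/(94 + 80) = (11 + (2 - 2))/174 = (11 + 0)*(1/174) = 11*(1/174) = 11/174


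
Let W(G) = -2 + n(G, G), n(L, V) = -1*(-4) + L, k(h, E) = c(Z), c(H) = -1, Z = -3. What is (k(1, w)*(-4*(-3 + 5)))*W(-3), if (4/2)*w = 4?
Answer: -8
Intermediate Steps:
w = 2 (w = (½)*4 = 2)
k(h, E) = -1
n(L, V) = 4 + L
W(G) = 2 + G (W(G) = -2 + (4 + G) = 2 + G)
(k(1, w)*(-4*(-3 + 5)))*W(-3) = (-(-4)*(-3 + 5))*(2 - 3) = -(-4)*2*(-1) = -1*(-8)*(-1) = 8*(-1) = -8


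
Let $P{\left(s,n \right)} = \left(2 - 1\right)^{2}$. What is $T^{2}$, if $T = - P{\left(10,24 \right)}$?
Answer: $1$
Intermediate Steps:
$P{\left(s,n \right)} = 1$ ($P{\left(s,n \right)} = 1^{2} = 1$)
$T = -1$ ($T = \left(-1\right) 1 = -1$)
$T^{2} = \left(-1\right)^{2} = 1$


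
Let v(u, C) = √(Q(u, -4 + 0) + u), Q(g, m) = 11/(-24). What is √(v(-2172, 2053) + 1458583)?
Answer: √(52508988 + 3*I*√312834)/6 ≈ 1207.7 + 0.019297*I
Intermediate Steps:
Q(g, m) = -11/24 (Q(g, m) = 11*(-1/24) = -11/24)
v(u, C) = √(-11/24 + u)
√(v(-2172, 2053) + 1458583) = √(√(-66 + 144*(-2172))/12 + 1458583) = √(√(-66 - 312768)/12 + 1458583) = √(√(-312834)/12 + 1458583) = √((I*√312834)/12 + 1458583) = √(I*√312834/12 + 1458583) = √(1458583 + I*√312834/12)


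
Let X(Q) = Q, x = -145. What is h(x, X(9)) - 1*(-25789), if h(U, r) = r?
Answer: 25798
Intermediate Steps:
h(x, X(9)) - 1*(-25789) = 9 - 1*(-25789) = 9 + 25789 = 25798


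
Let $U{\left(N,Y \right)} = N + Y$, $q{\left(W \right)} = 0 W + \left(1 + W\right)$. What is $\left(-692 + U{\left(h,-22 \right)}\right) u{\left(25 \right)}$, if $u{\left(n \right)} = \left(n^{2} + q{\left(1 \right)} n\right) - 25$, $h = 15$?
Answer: $-454350$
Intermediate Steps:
$q{\left(W \right)} = 1 + W$ ($q{\left(W \right)} = 0 + \left(1 + W\right) = 1 + W$)
$u{\left(n \right)} = -25 + n^{2} + 2 n$ ($u{\left(n \right)} = \left(n^{2} + \left(1 + 1\right) n\right) - 25 = \left(n^{2} + 2 n\right) - 25 = -25 + n^{2} + 2 n$)
$\left(-692 + U{\left(h,-22 \right)}\right) u{\left(25 \right)} = \left(-692 + \left(15 - 22\right)\right) \left(-25 + 25^{2} + 2 \cdot 25\right) = \left(-692 - 7\right) \left(-25 + 625 + 50\right) = \left(-699\right) 650 = -454350$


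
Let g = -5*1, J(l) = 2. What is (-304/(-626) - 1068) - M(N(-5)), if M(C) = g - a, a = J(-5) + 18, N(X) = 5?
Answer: -326307/313 ≈ -1042.5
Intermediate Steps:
g = -5
a = 20 (a = 2 + 18 = 20)
M(C) = -25 (M(C) = -5 - 1*20 = -5 - 20 = -25)
(-304/(-626) - 1068) - M(N(-5)) = (-304/(-626) - 1068) - 1*(-25) = (-304*(-1/626) - 1068) + 25 = (152/313 - 1068) + 25 = -334132/313 + 25 = -326307/313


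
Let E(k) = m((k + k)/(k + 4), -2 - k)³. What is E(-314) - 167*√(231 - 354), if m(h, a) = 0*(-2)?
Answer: -167*I*√123 ≈ -1852.1*I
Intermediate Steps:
m(h, a) = 0
E(k) = 0 (E(k) = 0³ = 0)
E(-314) - 167*√(231 - 354) = 0 - 167*√(231 - 354) = 0 - 167*√(-123) = 0 - 167*I*√123 = -167*I*√123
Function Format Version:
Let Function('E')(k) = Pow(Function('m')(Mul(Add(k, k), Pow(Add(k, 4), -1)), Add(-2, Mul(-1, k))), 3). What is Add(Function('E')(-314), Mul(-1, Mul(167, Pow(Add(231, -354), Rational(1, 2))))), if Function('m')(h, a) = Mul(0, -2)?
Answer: Mul(-167, I, Pow(123, Rational(1, 2))) ≈ Mul(-1852.1, I)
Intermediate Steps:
Function('m')(h, a) = 0
Function('E')(k) = 0 (Function('E')(k) = Pow(0, 3) = 0)
Add(Function('E')(-314), Mul(-1, Mul(167, Pow(Add(231, -354), Rational(1, 2))))) = Add(0, Mul(-1, Mul(167, Pow(Add(231, -354), Rational(1, 2))))) = Add(0, Mul(-1, Mul(167, Pow(-123, Rational(1, 2))))) = Add(0, Mul(-1, Mul(167, Mul(I, Pow(123, Rational(1, 2)))))) = Add(0, Mul(-1, Mul(167, I, Pow(123, Rational(1, 2))))) = Add(0, Mul(-167, I, Pow(123, Rational(1, 2)))) = Mul(-167, I, Pow(123, Rational(1, 2)))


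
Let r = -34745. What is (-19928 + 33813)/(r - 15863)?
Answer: -13885/50608 ≈ -0.27436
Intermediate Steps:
(-19928 + 33813)/(r - 15863) = (-19928 + 33813)/(-34745 - 15863) = 13885/(-50608) = 13885*(-1/50608) = -13885/50608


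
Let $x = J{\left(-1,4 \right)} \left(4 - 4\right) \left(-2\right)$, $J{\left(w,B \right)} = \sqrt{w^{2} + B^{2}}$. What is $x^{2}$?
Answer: $0$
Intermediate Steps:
$J{\left(w,B \right)} = \sqrt{B^{2} + w^{2}}$
$x = 0$ ($x = \sqrt{4^{2} + \left(-1\right)^{2}} \left(4 - 4\right) \left(-2\right) = \sqrt{16 + 1} \cdot 0 \left(-2\right) = \sqrt{17} \cdot 0 \left(-2\right) = 0 \left(-2\right) = 0$)
$x^{2} = 0^{2} = 0$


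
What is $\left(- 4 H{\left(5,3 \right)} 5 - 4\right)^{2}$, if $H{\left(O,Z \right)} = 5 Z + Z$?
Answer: $132496$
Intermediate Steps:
$H{\left(O,Z \right)} = 6 Z$
$\left(- 4 H{\left(5,3 \right)} 5 - 4\right)^{2} = \left(- 4 \cdot 6 \cdot 3 \cdot 5 - 4\right)^{2} = \left(\left(-4\right) 18 \cdot 5 - 4\right)^{2} = \left(\left(-72\right) 5 - 4\right)^{2} = \left(-360 - 4\right)^{2} = \left(-364\right)^{2} = 132496$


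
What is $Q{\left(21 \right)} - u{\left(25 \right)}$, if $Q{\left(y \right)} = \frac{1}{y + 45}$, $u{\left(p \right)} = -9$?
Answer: $\frac{595}{66} \approx 9.0152$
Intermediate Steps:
$Q{\left(y \right)} = \frac{1}{45 + y}$
$Q{\left(21 \right)} - u{\left(25 \right)} = \frac{1}{45 + 21} - -9 = \frac{1}{66} + 9 = \frac{595}{66}$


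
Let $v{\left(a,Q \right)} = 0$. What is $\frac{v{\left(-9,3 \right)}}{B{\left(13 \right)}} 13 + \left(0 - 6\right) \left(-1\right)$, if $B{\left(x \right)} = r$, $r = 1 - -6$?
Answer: $6$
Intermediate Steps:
$r = 7$ ($r = 1 + 6 = 7$)
$B{\left(x \right)} = 7$
$\frac{v{\left(-9,3 \right)}}{B{\left(13 \right)}} 13 + \left(0 - 6\right) \left(-1\right) = \frac{0}{7} \cdot 13 + \left(0 - 6\right) \left(-1\right) = 0 \cdot \frac{1}{7} \cdot 13 - -6 = 0 \cdot 13 + 6 = 0 + 6 = 6$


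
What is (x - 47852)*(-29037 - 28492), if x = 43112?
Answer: 272687460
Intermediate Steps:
(x - 47852)*(-29037 - 28492) = (43112 - 47852)*(-29037 - 28492) = -4740*(-57529) = 272687460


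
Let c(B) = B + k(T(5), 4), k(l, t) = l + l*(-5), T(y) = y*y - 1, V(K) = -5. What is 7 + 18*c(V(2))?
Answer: -1811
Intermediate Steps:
T(y) = -1 + y² (T(y) = y² - 1 = -1 + y²)
k(l, t) = -4*l (k(l, t) = l - 5*l = -4*l)
c(B) = -96 + B (c(B) = B - 4*(-1 + 5²) = B - 4*(-1 + 25) = B - 4*24 = B - 96 = -96 + B)
7 + 18*c(V(2)) = 7 + 18*(-96 - 5) = 7 + 18*(-101) = 7 - 1818 = -1811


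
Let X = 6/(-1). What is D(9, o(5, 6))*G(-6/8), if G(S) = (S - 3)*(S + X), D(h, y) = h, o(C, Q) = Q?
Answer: 3645/16 ≈ 227.81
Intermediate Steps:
X = -6 (X = 6*(-1) = -6)
G(S) = (-6 + S)*(-3 + S) (G(S) = (S - 3)*(S - 6) = (-3 + S)*(-6 + S) = (-6 + S)*(-3 + S))
D(9, o(5, 6))*G(-6/8) = 9*(18 + (-6/8)**2 - (-54)/8) = 9*(18 + (-6*1/8)**2 - (-54)/8) = 9*(18 + (-3/4)**2 - 9*(-3/4)) = 9*(18 + 9/16 + 27/4) = 9*(405/16) = 3645/16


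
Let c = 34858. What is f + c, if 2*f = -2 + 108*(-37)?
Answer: 32859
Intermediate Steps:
f = -1999 (f = (-2 + 108*(-37))/2 = (-2 - 3996)/2 = (½)*(-3998) = -1999)
f + c = -1999 + 34858 = 32859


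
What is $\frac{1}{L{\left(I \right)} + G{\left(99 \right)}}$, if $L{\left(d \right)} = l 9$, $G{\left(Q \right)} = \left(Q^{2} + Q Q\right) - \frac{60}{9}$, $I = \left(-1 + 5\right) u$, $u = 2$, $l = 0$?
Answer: $\frac{3}{58786} \approx 5.1033 \cdot 10^{-5}$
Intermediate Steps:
$I = 8$ ($I = \left(-1 + 5\right) 2 = 4 \cdot 2 = 8$)
$G{\left(Q \right)} = - \frac{20}{3} + 2 Q^{2}$ ($G{\left(Q \right)} = \left(Q^{2} + Q^{2}\right) - \frac{20}{3} = 2 Q^{2} - \frac{20}{3} = - \frac{20}{3} + 2 Q^{2}$)
$L{\left(d \right)} = 0$ ($L{\left(d \right)} = 0 \cdot 9 = 0$)
$\frac{1}{L{\left(I \right)} + G{\left(99 \right)}} = \frac{1}{0 - \left(\frac{20}{3} - 2 \cdot 99^{2}\right)} = \frac{1}{0 + \left(- \frac{20}{3} + 2 \cdot 9801\right)} = \frac{1}{0 + \left(- \frac{20}{3} + 19602\right)} = \frac{1}{0 + \frac{58786}{3}} = \frac{1}{\frac{58786}{3}} = \frac{3}{58786}$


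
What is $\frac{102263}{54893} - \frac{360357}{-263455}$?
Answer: $\frac{46722775466}{14461835315} \approx 3.2308$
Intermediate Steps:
$\frac{102263}{54893} - \frac{360357}{-263455} = 102263 \cdot \frac{1}{54893} - - \frac{360357}{263455} = \frac{102263}{54893} + \frac{360357}{263455} = \frac{46722775466}{14461835315}$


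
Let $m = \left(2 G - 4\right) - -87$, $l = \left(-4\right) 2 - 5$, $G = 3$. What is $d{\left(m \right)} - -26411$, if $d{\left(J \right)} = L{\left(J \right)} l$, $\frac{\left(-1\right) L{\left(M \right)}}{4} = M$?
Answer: $31039$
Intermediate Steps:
$L{\left(M \right)} = - 4 M$
$l = -13$ ($l = -8 - 5 = -13$)
$m = 89$ ($m = \left(2 \cdot 3 - 4\right) - -87 = \left(6 - 4\right) + 87 = 2 + 87 = 89$)
$d{\left(J \right)} = 52 J$ ($d{\left(J \right)} = - 4 J \left(-13\right) = 52 J$)
$d{\left(m \right)} - -26411 = 52 \cdot 89 - -26411 = 4628 + 26411 = 31039$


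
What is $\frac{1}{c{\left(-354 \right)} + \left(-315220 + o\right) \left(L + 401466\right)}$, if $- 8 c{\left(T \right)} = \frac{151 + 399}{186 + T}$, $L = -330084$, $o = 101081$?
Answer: $- \frac{672}{10271970305581} \approx -6.5421 \cdot 10^{-11}$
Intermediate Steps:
$c{\left(T \right)} = - \frac{275}{4 \left(186 + T\right)}$ ($c{\left(T \right)} = - \frac{\left(151 + 399\right) \frac{1}{186 + T}}{8} = - \frac{550 \frac{1}{186 + T}}{8} = - \frac{275}{4 \left(186 + T\right)}$)
$\frac{1}{c{\left(-354 \right)} + \left(-315220 + o\right) \left(L + 401466\right)} = \frac{1}{- \frac{275}{744 + 4 \left(-354\right)} + \left(-315220 + 101081\right) \left(-330084 + 401466\right)} = \frac{1}{- \frac{275}{744 - 1416} - 15285670098} = \frac{1}{- \frac{275}{-672} - 15285670098} = \frac{1}{\left(-275\right) \left(- \frac{1}{672}\right) - 15285670098} = \frac{1}{\frac{275}{672} - 15285670098} = \frac{1}{- \frac{10271970305581}{672}} = - \frac{672}{10271970305581}$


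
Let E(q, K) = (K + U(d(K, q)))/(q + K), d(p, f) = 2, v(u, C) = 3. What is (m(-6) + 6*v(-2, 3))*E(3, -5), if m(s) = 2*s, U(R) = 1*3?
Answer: 6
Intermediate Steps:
U(R) = 3
E(q, K) = (3 + K)/(K + q) (E(q, K) = (K + 3)/(q + K) = (3 + K)/(K + q))
(m(-6) + 6*v(-2, 3))*E(3, -5) = (2*(-6) + 6*3)*((3 - 5)/(-5 + 3)) = (-12 + 18)*(-2/(-2)) = 6*(-½*(-2)) = 6*1 = 6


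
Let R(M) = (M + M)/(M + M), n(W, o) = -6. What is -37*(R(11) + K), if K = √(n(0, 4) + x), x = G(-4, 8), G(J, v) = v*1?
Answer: -37 - 37*√2 ≈ -89.326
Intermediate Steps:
G(J, v) = v
x = 8
R(M) = 1 (R(M) = (2*M)/((2*M)) = (2*M)*(1/(2*M)) = 1)
K = √2 (K = √(-6 + 8) = √2 ≈ 1.4142)
-37*(R(11) + K) = -37*(1 + √2) = -37 - 37*√2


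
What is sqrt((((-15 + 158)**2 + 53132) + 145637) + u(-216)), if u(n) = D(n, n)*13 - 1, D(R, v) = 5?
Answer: sqrt(219282) ≈ 468.28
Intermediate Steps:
u(n) = 64 (u(n) = 5*13 - 1 = 65 - 1 = 64)
sqrt((((-15 + 158)**2 + 53132) + 145637) + u(-216)) = sqrt((((-15 + 158)**2 + 53132) + 145637) + 64) = sqrt(((143**2 + 53132) + 145637) + 64) = sqrt(((20449 + 53132) + 145637) + 64) = sqrt((73581 + 145637) + 64) = sqrt(219218 + 64) = sqrt(219282)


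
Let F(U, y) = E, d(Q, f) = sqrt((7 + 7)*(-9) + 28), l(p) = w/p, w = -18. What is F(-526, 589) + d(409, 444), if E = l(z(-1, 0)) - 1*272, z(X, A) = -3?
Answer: -266 + 7*I*sqrt(2) ≈ -266.0 + 9.8995*I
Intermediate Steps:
l(p) = -18/p
d(Q, f) = 7*I*sqrt(2) (d(Q, f) = sqrt(14*(-9) + 28) = sqrt(-126 + 28) = sqrt(-98) = 7*I*sqrt(2))
E = -266 (E = -18/(-3) - 1*272 = -18*(-1/3) - 272 = 6 - 272 = -266)
F(U, y) = -266
F(-526, 589) + d(409, 444) = -266 + 7*I*sqrt(2)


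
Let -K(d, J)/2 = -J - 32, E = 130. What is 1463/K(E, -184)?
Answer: -77/16 ≈ -4.8125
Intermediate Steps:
K(d, J) = 64 + 2*J (K(d, J) = -2*(-J - 32) = -2*(-32 - J) = 64 + 2*J)
1463/K(E, -184) = 1463/(64 + 2*(-184)) = 1463/(64 - 368) = 1463/(-304) = 1463*(-1/304) = -77/16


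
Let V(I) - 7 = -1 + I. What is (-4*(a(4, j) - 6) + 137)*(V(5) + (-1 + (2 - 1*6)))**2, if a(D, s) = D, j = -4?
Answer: 5220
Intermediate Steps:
V(I) = 6 + I (V(I) = 7 + (-1 + I) = 6 + I)
(-4*(a(4, j) - 6) + 137)*(V(5) + (-1 + (2 - 1*6)))**2 = (-4*(4 - 6) + 137)*((6 + 5) + (-1 + (2 - 1*6)))**2 = (-4*(-2) + 137)*(11 + (-1 + (2 - 6)))**2 = (8 + 137)*(11 + (-1 - 4))**2 = 145*(11 - 5)**2 = 145*6**2 = 145*36 = 5220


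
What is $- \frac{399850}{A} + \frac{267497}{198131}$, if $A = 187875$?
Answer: $- \frac{1158667259}{1488954465} \approx -0.77818$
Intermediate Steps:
$- \frac{399850}{A} + \frac{267497}{198131} = - \frac{399850}{187875} + \frac{267497}{198131} = \left(-399850\right) \frac{1}{187875} + 267497 \cdot \frac{1}{198131} = - \frac{15994}{7515} + \frac{267497}{198131} = - \frac{1158667259}{1488954465}$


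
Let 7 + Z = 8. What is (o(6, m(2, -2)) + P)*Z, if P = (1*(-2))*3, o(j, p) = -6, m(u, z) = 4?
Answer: -12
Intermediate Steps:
Z = 1 (Z = -7 + 8 = 1)
P = -6 (P = -2*3 = -6)
(o(6, m(2, -2)) + P)*Z = (-6 - 6)*1 = -12*1 = -12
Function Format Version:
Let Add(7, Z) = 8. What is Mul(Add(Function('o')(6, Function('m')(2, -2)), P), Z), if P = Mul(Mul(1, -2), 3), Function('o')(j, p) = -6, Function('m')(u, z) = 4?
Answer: -12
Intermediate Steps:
Z = 1 (Z = Add(-7, 8) = 1)
P = -6 (P = Mul(-2, 3) = -6)
Mul(Add(Function('o')(6, Function('m')(2, -2)), P), Z) = Mul(Add(-6, -6), 1) = Mul(-12, 1) = -12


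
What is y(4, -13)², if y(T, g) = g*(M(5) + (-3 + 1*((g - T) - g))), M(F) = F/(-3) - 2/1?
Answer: 173056/9 ≈ 19228.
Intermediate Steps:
M(F) = -2 - F/3 (M(F) = F*(-⅓) - 2*1 = -F/3 - 2 = -2 - F/3)
y(T, g) = g*(-20/3 - T) (y(T, g) = g*((-2 - ⅓*5) + (-3 + 1*((g - T) - g))) = g*((-2 - 5/3) + (-3 + 1*(-T))) = g*(-11/3 + (-3 - T)) = g*(-20/3 - T))
y(4, -13)² = (-⅓*(-13)*(20 + 3*4))² = (-⅓*(-13)*(20 + 12))² = (-⅓*(-13)*32)² = (416/3)² = 173056/9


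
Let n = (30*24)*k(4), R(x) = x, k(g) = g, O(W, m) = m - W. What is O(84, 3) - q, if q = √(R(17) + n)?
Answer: -81 - √2897 ≈ -134.82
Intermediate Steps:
n = 2880 (n = (30*24)*4 = 720*4 = 2880)
q = √2897 (q = √(17 + 2880) = √2897 ≈ 53.824)
O(84, 3) - q = (3 - 1*84) - √2897 = (3 - 84) - √2897 = -81 - √2897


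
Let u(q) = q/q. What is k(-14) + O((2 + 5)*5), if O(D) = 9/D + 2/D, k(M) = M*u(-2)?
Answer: -479/35 ≈ -13.686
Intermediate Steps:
u(q) = 1
k(M) = M (k(M) = M*1 = M)
O(D) = 11/D
k(-14) + O((2 + 5)*5) = -14 + 11/(((2 + 5)*5)) = -14 + 11/((7*5)) = -14 + 11/35 = -479/35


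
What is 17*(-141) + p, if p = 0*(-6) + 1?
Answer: -2396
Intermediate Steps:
p = 1 (p = 0 + 1 = 1)
17*(-141) + p = 17*(-141) + 1 = -2397 + 1 = -2396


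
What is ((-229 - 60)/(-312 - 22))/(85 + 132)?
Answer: 289/72478 ≈ 0.0039874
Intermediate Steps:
((-229 - 60)/(-312 - 22))/(85 + 132) = -289/(-334)/217 = -289*(-1/334)*(1/217) = (289/334)*(1/217) = 289/72478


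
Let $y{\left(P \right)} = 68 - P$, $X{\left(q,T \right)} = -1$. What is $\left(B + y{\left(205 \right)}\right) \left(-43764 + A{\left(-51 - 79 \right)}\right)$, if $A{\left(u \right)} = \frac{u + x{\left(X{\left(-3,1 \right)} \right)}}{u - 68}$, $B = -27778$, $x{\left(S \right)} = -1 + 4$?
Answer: $\frac{80629174225}{66} \approx 1.2217 \cdot 10^{9}$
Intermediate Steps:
$x{\left(S \right)} = 3$
$A{\left(u \right)} = \frac{3 + u}{-68 + u}$ ($A{\left(u \right)} = \frac{u + 3}{u - 68} = \frac{3 + u}{-68 + u}$)
$\left(B + y{\left(205 \right)}\right) \left(-43764 + A{\left(-51 - 79 \right)}\right) = \left(-27778 + \left(68 - 205\right)\right) \left(-43764 + \frac{3 - 130}{-68 - 130}\right) = \left(-27778 - 137\right) \left(-43764 + \frac{3 - 130}{-68 - 130}\right) = - 27915 \left(-43764 + \frac{1}{-198} \left(-127\right)\right) = - 27915 \left(-43764 - - \frac{127}{198}\right) = - 27915 \left(-43764 + \frac{127}{198}\right) = \left(-27915\right) \left(- \frac{8665145}{198}\right) = \frac{80629174225}{66}$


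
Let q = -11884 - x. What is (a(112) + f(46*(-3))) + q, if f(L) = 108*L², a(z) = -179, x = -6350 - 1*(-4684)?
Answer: 2046355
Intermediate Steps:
x = -1666 (x = -6350 + 4684 = -1666)
q = -10218 (q = -11884 - 1*(-1666) = -11884 + 1666 = -10218)
(a(112) + f(46*(-3))) + q = (-179 + 108*(46*(-3))²) - 10218 = (-179 + 108*(-138)²) - 10218 = (-179 + 108*19044) - 10218 = (-179 + 2056752) - 10218 = 2056573 - 10218 = 2046355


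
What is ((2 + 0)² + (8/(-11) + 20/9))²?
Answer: 295936/9801 ≈ 30.194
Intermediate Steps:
((2 + 0)² + (8/(-11) + 20/9))² = (2² + (8*(-1/11) + 20*(⅑)))² = (4 + (-8/11 + 20/9))² = (4 + 148/99)² = (544/99)² = 295936/9801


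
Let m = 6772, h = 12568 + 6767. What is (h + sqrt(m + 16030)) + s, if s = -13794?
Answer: 5541 + sqrt(22802) ≈ 5692.0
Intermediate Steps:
h = 19335
(h + sqrt(m + 16030)) + s = (19335 + sqrt(6772 + 16030)) - 13794 = (19335 + sqrt(22802)) - 13794 = 5541 + sqrt(22802)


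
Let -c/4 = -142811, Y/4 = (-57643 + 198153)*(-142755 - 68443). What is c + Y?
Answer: -118701152676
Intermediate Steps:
Y = -118701723920 (Y = 4*((-57643 + 198153)*(-142755 - 68443)) = 4*(140510*(-211198)) = 4*(-29675430980) = -118701723920)
c = 571244 (c = -4*(-142811) = 571244)
c + Y = 571244 - 118701723920 = -118701152676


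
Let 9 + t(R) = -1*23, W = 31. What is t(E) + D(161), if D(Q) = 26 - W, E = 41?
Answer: -37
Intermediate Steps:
D(Q) = -5 (D(Q) = 26 - 1*31 = 26 - 31 = -5)
t(R) = -32 (t(R) = -9 - 1*23 = -9 - 23 = -32)
t(E) + D(161) = -32 - 5 = -37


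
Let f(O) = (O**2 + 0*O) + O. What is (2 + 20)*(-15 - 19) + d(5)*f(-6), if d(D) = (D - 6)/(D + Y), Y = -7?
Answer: -733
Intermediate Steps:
f(O) = O + O**2 (f(O) = (O**2 + 0) + O = O**2 + O = O + O**2)
d(D) = (-6 + D)/(-7 + D) (d(D) = (D - 6)/(D - 7) = (-6 + D)/(-7 + D))
(2 + 20)*(-15 - 19) + d(5)*f(-6) = (2 + 20)*(-15 - 19) + ((-6 + 5)/(-7 + 5))*(-6*(1 - 6)) = 22*(-34) + (-1/(-2))*(-6*(-5)) = -748 - 1/2*(-1)*30 = -748 + (1/2)*30 = -748 + 15 = -733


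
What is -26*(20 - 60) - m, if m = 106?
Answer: 934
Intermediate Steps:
-26*(20 - 60) - m = -26*(20 - 60) - 1*106 = -26*(-40) - 106 = 1040 - 106 = 934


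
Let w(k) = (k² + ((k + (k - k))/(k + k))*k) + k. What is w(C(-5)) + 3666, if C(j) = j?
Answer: 7367/2 ≈ 3683.5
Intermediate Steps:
w(k) = k² + 3*k/2 (w(k) = (k² + ((k + 0)/((2*k)))*k) + k = (k² + (k*(1/(2*k)))*k) + k = (k² + k/2) + k = k² + 3*k/2)
w(C(-5)) + 3666 = (½)*(-5)*(3 + 2*(-5)) + 3666 = (½)*(-5)*(3 - 10) + 3666 = (½)*(-5)*(-7) + 3666 = 35/2 + 3666 = 7367/2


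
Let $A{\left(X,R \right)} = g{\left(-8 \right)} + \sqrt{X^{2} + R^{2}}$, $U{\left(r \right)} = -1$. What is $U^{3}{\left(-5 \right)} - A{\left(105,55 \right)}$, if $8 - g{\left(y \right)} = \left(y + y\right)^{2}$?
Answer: $247 - 5 \sqrt{562} \approx 128.47$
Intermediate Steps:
$g{\left(y \right)} = 8 - 4 y^{2}$ ($g{\left(y \right)} = 8 - \left(y + y\right)^{2} = 8 - \left(2 y\right)^{2} = 8 - 4 y^{2}$)
$A{\left(X,R \right)} = -248 + \sqrt{R^{2} + X^{2}}$ ($A{\left(X,R \right)} = \left(8 - 4 \left(-8\right)^{2}\right) + \sqrt{X^{2} + R^{2}} = \left(8 - 256\right) + \sqrt{R^{2} + X^{2}} = -248 + \sqrt{R^{2} + X^{2}}$)
$U^{3}{\left(-5 \right)} - A{\left(105,55 \right)} = \left(-1\right)^{3} - \left(-248 + \sqrt{55^{2} + 105^{2}}\right) = -1 - \left(-248 + \sqrt{3025 + 11025}\right) = -1 - \left(-248 + \sqrt{14050}\right) = -1 - \left(-248 + 5 \sqrt{562}\right) = -1 + \left(248 - 5 \sqrt{562}\right) = 247 - 5 \sqrt{562}$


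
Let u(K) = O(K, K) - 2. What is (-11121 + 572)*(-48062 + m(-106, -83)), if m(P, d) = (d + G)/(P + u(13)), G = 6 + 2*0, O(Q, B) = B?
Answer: 48164761337/95 ≈ 5.0700e+8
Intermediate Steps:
u(K) = -2 + K (u(K) = K - 2 = -2 + K)
G = 6 (G = 6 + 0 = 6)
m(P, d) = (6 + d)/(11 + P) (m(P, d) = (d + 6)/(P + (-2 + 13)) = (6 + d)/(P + 11) = (6 + d)/(11 + P))
(-11121 + 572)*(-48062 + m(-106, -83)) = (-11121 + 572)*(-48062 + (6 - 83)/(11 - 106)) = -10549*(-48062 - 77/(-95)) = -10549*(-48062 - 1/95*(-77)) = -10549*(-48062 + 77/95) = -10549*(-4565813/95) = 48164761337/95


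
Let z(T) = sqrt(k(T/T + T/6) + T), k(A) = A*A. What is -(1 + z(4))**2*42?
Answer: -980/3 - 28*sqrt(61) ≈ -545.35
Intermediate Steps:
k(A) = A**2
z(T) = sqrt(T + (1 + T/6)**2) (z(T) = sqrt((T/T + T/6)**2 + T) = sqrt((1 + T*(1/6))**2 + T) = sqrt((1 + T/6)**2 + T) = sqrt(T + (1 + T/6)**2))
-(1 + z(4))**2*42 = -(1 + sqrt((6 + 4)**2 + 36*4)/6)**2*42 = -(1 + sqrt(10**2 + 144)/6)**2*42 = -(1 + sqrt(100 + 144)/6)**2*42 = -(1 + sqrt(244)/6)**2*42 = -(1 + (2*sqrt(61))/6)**2*42 = -(1 + sqrt(61)/3)**2*42 = -42*(1 + sqrt(61)/3)**2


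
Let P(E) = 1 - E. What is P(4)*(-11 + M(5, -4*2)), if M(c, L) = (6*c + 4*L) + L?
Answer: 63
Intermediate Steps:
M(c, L) = 5*L + 6*c (M(c, L) = (4*L + 6*c) + L = 5*L + 6*c)
P(4)*(-11 + M(5, -4*2)) = (1 - 1*4)*(-11 + (5*(-4*2) + 6*5)) = (1 - 4)*(-11 + (5*(-8) + 30)) = -3*(-11 + (-40 + 30)) = -3*(-11 - 10) = -3*(-21) = 63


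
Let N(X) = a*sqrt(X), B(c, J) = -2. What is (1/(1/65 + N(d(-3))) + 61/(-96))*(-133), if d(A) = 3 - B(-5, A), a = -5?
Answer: 56388157/667104 + 147875*sqrt(5)/27796 ≈ 96.423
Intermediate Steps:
d(A) = 5 (d(A) = 3 - 1*(-2) = 3 + 2 = 5)
N(X) = -5*sqrt(X)
(1/(1/65 + N(d(-3))) + 61/(-96))*(-133) = (1/(1/65 - 5*sqrt(5)) + 61/(-96))*(-133) = (1/(1/65 - 5*sqrt(5)) + 61*(-1/96))*(-133) = (1/(1/65 - 5*sqrt(5)) - 61/96)*(-133) = (-61/96 + 1/(1/65 - 5*sqrt(5)))*(-133) = 8113/96 - 133/(1/65 - 5*sqrt(5))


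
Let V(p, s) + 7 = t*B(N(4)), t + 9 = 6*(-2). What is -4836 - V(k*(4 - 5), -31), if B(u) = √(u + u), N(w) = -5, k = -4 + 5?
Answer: -4829 + 21*I*√10 ≈ -4829.0 + 66.408*I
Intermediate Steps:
k = 1
B(u) = √2*√u (B(u) = √(2*u) = √2*√u)
t = -21 (t = -9 + 6*(-2) = -9 - 12 = -21)
V(p, s) = -7 - 21*I*√10 (V(p, s) = -7 - 21*√2*√(-5) = -7 - 21*√2*I*√5 = -7 - 21*I*√10)
-4836 - V(k*(4 - 5), -31) = -4836 - (-7 - 21*I*√10) = -4836 + (7 + 21*I*√10) = -4829 + 21*I*√10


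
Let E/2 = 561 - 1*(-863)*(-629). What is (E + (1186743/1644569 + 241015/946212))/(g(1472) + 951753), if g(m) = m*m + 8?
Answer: -337530114372665009/970560387441387252 ≈ -0.34777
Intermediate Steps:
g(m) = 8 + m² (g(m) = m² + 8 = 8 + m²)
E = -1084532 (E = 2*(561 - 1*(-863)*(-629)) = 2*(561 + 863*(-629)) = 2*(561 - 542827) = 2*(-542266) = -1084532)
(E + (1186743/1644569 + 241015/946212))/(g(1472) + 951753) = (-1084532 + (1186743/1644569 + 241015/946212))/((8 + 1472²) + 951753) = (-1084532 + (1186743*(1/1644569) + 241015*(1/946212)))/((8 + 2166784) + 951753) = (-1084532 + (1186743/1644569 + 241015/946212))/(2166792 + 951753) = (-1084532 + 1519276265051/1556110922628)/3118545 = -1687650571863325045/1556110922628*1/3118545 = -337530114372665009/970560387441387252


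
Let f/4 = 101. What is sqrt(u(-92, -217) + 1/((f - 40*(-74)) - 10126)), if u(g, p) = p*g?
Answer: sqrt(18629526246)/966 ≈ 141.29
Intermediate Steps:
u(g, p) = g*p
f = 404 (f = 4*101 = 404)
sqrt(u(-92, -217) + 1/((f - 40*(-74)) - 10126)) = sqrt(-92*(-217) + 1/((404 - 40*(-74)) - 10126)) = sqrt(19964 + 1/((404 + 2960) - 10126)) = sqrt(19964 + 1/(3364 - 10126)) = sqrt(19964 + 1/(-6762)) = sqrt(19964 - 1/6762) = sqrt(134996567/6762) = sqrt(18629526246)/966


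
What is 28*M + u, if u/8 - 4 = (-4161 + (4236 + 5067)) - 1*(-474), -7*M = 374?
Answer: 43464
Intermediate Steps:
M = -374/7 (M = -⅐*374 = -374/7 ≈ -53.429)
u = 44960 (u = 32 + 8*((-4161 + (4236 + 5067)) - 1*(-474)) = 32 + 8*((-4161 + 9303) + 474) = 32 + 8*(5142 + 474) = 32 + 8*5616 = 32 + 44928 = 44960)
28*M + u = 28*(-374/7) + 44960 = -1496 + 44960 = 43464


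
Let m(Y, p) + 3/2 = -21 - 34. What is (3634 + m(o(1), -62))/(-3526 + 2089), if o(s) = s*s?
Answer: -2385/958 ≈ -2.4896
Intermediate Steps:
o(s) = s**2
m(Y, p) = -113/2 (m(Y, p) = -3/2 + (-21 - 34) = -3/2 - 55 = -113/2)
(3634 + m(o(1), -62))/(-3526 + 2089) = (3634 - 113/2)/(-3526 + 2089) = (7155/2)/(-1437) = (7155/2)*(-1/1437) = -2385/958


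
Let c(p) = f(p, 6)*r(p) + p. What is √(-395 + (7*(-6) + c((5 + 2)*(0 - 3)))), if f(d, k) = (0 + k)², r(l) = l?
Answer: I*√1214 ≈ 34.843*I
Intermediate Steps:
f(d, k) = k²
c(p) = 37*p (c(p) = 6²*p + p = 36*p + p = 37*p)
√(-395 + (7*(-6) + c((5 + 2)*(0 - 3)))) = √(-395 + (7*(-6) + 37*((5 + 2)*(0 - 3)))) = √(-395 + (-42 + 37*(7*(-3)))) = √(-395 + (-42 + 37*(-21))) = √(-395 + (-42 - 777)) = √(-395 - 819) = √(-1214) = I*√1214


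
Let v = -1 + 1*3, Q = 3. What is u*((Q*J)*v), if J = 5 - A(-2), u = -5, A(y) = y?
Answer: -210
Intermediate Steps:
J = 7 (J = 5 - 1*(-2) = 5 + 2 = 7)
v = 2 (v = -1 + 3 = 2)
u*((Q*J)*v) = -5*3*7*2 = -105*2 = -5*42 = -210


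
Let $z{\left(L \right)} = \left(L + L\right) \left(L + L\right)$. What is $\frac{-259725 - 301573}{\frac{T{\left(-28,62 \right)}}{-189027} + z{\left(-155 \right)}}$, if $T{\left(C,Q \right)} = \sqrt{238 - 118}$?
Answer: $- \frac{16061397112054872135}{2749876647464400749} - \frac{17683412841 \sqrt{30}}{27498766474644007490} \approx -5.8408$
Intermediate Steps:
$z{\left(L \right)} = 4 L^{2}$ ($z{\left(L \right)} = 2 L 2 L = 4 L^{2}$)
$T{\left(C,Q \right)} = 2 \sqrt{30}$ ($T{\left(C,Q \right)} = \sqrt{120} = 2 \sqrt{30}$)
$\frac{-259725 - 301573}{\frac{T{\left(-28,62 \right)}}{-189027} + z{\left(-155 \right)}} = \frac{-259725 - 301573}{\frac{2 \sqrt{30}}{-189027} + 4 \left(-155\right)^{2}} = - \frac{561298}{2 \sqrt{30} \left(- \frac{1}{189027}\right) + 4 \cdot 24025} = - \frac{561298}{- \frac{2 \sqrt{30}}{189027} + 96100} = - \frac{561298}{96100 - \frac{2 \sqrt{30}}{189027}}$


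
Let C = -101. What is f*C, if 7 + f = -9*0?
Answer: 707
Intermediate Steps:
f = -7 (f = -7 - 9*0 = -7 + 0 = -7)
f*C = -7*(-101) = 707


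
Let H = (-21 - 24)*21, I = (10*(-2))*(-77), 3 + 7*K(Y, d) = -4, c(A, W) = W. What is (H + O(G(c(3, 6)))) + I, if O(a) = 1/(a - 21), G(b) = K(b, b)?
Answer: 13089/22 ≈ 594.95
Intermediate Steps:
K(Y, d) = -1 (K(Y, d) = -3/7 + (1/7)*(-4) = -3/7 - 4/7 = -1)
G(b) = -1
O(a) = 1/(-21 + a)
I = 1540 (I = -20*(-77) = 1540)
H = -945 (H = -45*21 = -945)
(H + O(G(c(3, 6)))) + I = (-945 + 1/(-21 - 1)) + 1540 = (-945 + 1/(-22)) + 1540 = (-945 - 1/22) + 1540 = -20791/22 + 1540 = 13089/22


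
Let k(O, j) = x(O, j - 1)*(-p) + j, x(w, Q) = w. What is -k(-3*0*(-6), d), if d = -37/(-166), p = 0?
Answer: -37/166 ≈ -0.22289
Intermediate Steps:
d = 37/166 (d = -37*(-1/166) = 37/166 ≈ 0.22289)
k(O, j) = j (k(O, j) = O*(-1*0) + j = O*0 + j = 0 + j = j)
-k(-3*0*(-6), d) = -1*37/166 = -37/166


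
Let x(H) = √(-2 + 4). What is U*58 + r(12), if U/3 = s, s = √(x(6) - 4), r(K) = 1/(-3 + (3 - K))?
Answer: -1/12 + 174*I*√(4 - √2) ≈ -0.083333 + 279.8*I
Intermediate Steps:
x(H) = √2
r(K) = -1/K (r(K) = 1/(-K) = -1/K)
s = √(-4 + √2) (s = √(√2 - 4) = √(-4 + √2) ≈ 1.608*I)
U = 3*√(-4 + √2) ≈ 4.8241*I
U*58 + r(12) = (3*√(-4 + √2))*58 - 1/12 = 174*√(-4 + √2) - 1*1/12 = 174*√(-4 + √2) - 1/12 = -1/12 + 174*√(-4 + √2)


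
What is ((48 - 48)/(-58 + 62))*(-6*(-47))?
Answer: 0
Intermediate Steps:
((48 - 48)/(-58 + 62))*(-6*(-47)) = (0/4)*282 = (0*(¼))*282 = 0*282 = 0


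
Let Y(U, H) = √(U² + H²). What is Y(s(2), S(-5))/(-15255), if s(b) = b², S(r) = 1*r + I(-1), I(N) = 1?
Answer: -4*√2/15255 ≈ -0.00037082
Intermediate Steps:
S(r) = 1 + r (S(r) = 1*r + 1 = r + 1 = 1 + r)
Y(U, H) = √(H² + U²)
Y(s(2), S(-5))/(-15255) = √((1 - 5)² + (2²)²)/(-15255) = √((-4)² + 4²)*(-1/15255) = √(16 + 16)*(-1/15255) = √32*(-1/15255) = (4*√2)*(-1/15255) = -4*√2/15255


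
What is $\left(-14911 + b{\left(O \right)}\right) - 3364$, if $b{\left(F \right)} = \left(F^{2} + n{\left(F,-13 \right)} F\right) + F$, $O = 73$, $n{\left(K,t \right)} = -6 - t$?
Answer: $-12362$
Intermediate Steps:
$b{\left(F \right)} = F^{2} + 8 F$ ($b{\left(F \right)} = \left(F^{2} + \left(-6 - -13\right) F\right) + F = \left(F^{2} + \left(-6 + 13\right) F\right) + F = \left(F^{2} + 7 F\right) + F = F^{2} + 8 F$)
$\left(-14911 + b{\left(O \right)}\right) - 3364 = \left(-14911 + 73 \left(8 + 73\right)\right) - 3364 = \left(-14911 + 73 \cdot 81\right) - 3364 = \left(-14911 + 5913\right) - 3364 = -8998 - 3364 = -12362$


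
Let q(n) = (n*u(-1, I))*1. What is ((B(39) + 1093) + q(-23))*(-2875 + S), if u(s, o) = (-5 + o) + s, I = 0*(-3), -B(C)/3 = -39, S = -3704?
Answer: -8868492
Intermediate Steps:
B(C) = 117 (B(C) = -3*(-39) = 117)
I = 0
u(s, o) = -5 + o + s
q(n) = -6*n (q(n) = (n*(-5 + 0 - 1))*1 = (n*(-6))*1 = -6*n*1 = -6*n)
((B(39) + 1093) + q(-23))*(-2875 + S) = ((117 + 1093) - 6*(-23))*(-2875 - 3704) = (1210 + 138)*(-6579) = 1348*(-6579) = -8868492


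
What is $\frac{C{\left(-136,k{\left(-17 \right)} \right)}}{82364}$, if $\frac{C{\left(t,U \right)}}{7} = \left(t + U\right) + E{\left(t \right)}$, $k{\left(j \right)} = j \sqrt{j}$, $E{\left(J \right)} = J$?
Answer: $- \frac{476}{20591} - \frac{119 i \sqrt{17}}{82364} \approx -0.023117 - 0.0059571 i$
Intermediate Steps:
$k{\left(j \right)} = j^{\frac{3}{2}}$
$C{\left(t,U \right)} = 7 U + 14 t$ ($C{\left(t,U \right)} = 7 \left(\left(t + U\right) + t\right) = 7 \left(\left(U + t\right) + t\right) = 7 \left(U + 2 t\right) = 7 U + 14 t$)
$\frac{C{\left(-136,k{\left(-17 \right)} \right)}}{82364} = \frac{7 \left(-17\right)^{\frac{3}{2}} + 14 \left(-136\right)}{82364} = \left(7 \left(- 17 i \sqrt{17}\right) - 1904\right) \frac{1}{82364} = \left(- 119 i \sqrt{17} - 1904\right) \frac{1}{82364} = \left(-1904 - 119 i \sqrt{17}\right) \frac{1}{82364} = - \frac{476}{20591} - \frac{119 i \sqrt{17}}{82364}$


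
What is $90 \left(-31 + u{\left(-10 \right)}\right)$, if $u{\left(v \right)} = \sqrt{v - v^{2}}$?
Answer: $-2790 + 90 i \sqrt{110} \approx -2790.0 + 943.93 i$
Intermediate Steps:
$90 \left(-31 + u{\left(-10 \right)}\right) = 90 \left(-31 + \sqrt{- 10 \left(1 - -10\right)}\right) = 90 \left(-31 + \sqrt{- 10 \left(1 + 10\right)}\right) = 90 \left(-31 + \sqrt{\left(-10\right) 11}\right) = 90 \left(-31 + \sqrt{-110}\right) = 90 \left(-31 + i \sqrt{110}\right) = -2790 + 90 i \sqrt{110}$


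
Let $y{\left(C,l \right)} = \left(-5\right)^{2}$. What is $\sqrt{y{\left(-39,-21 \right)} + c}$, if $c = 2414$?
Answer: $3 \sqrt{271} \approx 49.386$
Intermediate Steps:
$y{\left(C,l \right)} = 25$
$\sqrt{y{\left(-39,-21 \right)} + c} = \sqrt{25 + 2414} = \sqrt{2439} = 3 \sqrt{271}$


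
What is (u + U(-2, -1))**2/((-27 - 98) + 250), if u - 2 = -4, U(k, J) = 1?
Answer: 1/125 ≈ 0.0080000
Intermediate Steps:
u = -2 (u = 2 - 4 = -2)
(u + U(-2, -1))**2/((-27 - 98) + 250) = (-2 + 1)**2/((-27 - 98) + 250) = (-1)**2/(-125 + 250) = 1/125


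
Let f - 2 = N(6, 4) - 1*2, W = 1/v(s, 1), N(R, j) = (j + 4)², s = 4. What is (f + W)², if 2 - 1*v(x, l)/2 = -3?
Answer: 410881/100 ≈ 4108.8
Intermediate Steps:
v(x, l) = 10 (v(x, l) = 4 - 2*(-3) = 4 + 6 = 10)
N(R, j) = (4 + j)²
W = ⅒ (W = 1/10 = ⅒ ≈ 0.10000)
f = 64 (f = 2 + ((4 + 4)² - 1*2) = 2 + (8² - 2) = 2 + (64 - 2) = 2 + 62 = 64)
(f + W)² = (64 + ⅒)² = (641/10)² = 410881/100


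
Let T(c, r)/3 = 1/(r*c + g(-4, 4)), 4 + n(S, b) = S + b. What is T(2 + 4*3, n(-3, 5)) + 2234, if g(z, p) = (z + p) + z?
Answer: 71485/32 ≈ 2233.9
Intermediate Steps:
n(S, b) = -4 + S + b (n(S, b) = -4 + (S + b) = -4 + S + b)
g(z, p) = p + 2*z (g(z, p) = (p + z) + z = p + 2*z)
T(c, r) = 3/(-4 + c*r) (T(c, r) = 3/(r*c + (4 + 2*(-4))) = 3/(c*r + (4 - 8)) = 3/(c*r - 4) = 3/(-4 + c*r))
T(2 + 4*3, n(-3, 5)) + 2234 = 3/(-4 + (2 + 4*3)*(-4 - 3 + 5)) + 2234 = 3/(-4 + (2 + 12)*(-2)) + 2234 = 3/(-4 + 14*(-2)) + 2234 = 3/(-4 - 28) + 2234 = 3/(-32) + 2234 = 3*(-1/32) + 2234 = -3/32 + 2234 = 71485/32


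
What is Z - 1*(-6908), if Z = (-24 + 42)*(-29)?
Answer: 6386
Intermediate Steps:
Z = -522 (Z = 18*(-29) = -522)
Z - 1*(-6908) = -522 - 1*(-6908) = -522 + 6908 = 6386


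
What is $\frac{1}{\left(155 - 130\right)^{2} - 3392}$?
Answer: $- \frac{1}{2767} \approx -0.0003614$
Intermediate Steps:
$\frac{1}{\left(155 - 130\right)^{2} - 3392} = \frac{1}{25^{2} + \left(-7338 + 3946\right)} = \frac{1}{625 - 3392} = \frac{1}{-2767} = - \frac{1}{2767}$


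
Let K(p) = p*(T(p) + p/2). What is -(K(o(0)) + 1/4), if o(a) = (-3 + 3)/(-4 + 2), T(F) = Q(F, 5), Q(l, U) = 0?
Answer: -1/4 ≈ -0.25000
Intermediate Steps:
T(F) = 0
o(a) = 0 (o(a) = 0/(-2) = 0*(-1/2) = 0)
K(p) = p**2/2 (K(p) = p*(0 + p/2) = p*(p/2) = p**2/2)
-(K(o(0)) + 1/4) = -((1/2)*0**2 + 1/4) = -((1/2)*0 + 1/4) = -(0 + 1/4) = -1*1/4 = -1/4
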